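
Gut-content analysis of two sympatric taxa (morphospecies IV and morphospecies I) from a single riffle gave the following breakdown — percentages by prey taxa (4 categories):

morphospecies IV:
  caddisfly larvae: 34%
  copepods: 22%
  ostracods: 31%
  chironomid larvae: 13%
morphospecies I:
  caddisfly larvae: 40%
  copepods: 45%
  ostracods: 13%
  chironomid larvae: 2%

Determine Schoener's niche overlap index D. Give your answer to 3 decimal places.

Convert percentages to proportions (divide by 100).
Σ|p₁ᵢ − p₂ᵢ| = 0.06 + 0.23 + 0.18 + 0.11 = 0.58
D = 1 − ½ × 0.58 = 1 − 0.290 = 0.71000

0.710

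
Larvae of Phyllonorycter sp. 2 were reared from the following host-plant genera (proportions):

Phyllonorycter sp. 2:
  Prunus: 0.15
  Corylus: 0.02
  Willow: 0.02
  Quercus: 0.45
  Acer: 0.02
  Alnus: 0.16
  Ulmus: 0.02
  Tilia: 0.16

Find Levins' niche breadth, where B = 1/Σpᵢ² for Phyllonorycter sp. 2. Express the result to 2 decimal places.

3.60

Σpᵢ² = 0.15² + 0.02² + 0.02² + 0.45² + 0.02² + 0.16² + 0.02² + 0.16² = 0.0225 + 0.0004 + 0.0004 + 0.2025 + 0.0004 + 0.0256 + 0.0004 + 0.0256 = 0.2778
B = 1 / 0.2778 = 3.5997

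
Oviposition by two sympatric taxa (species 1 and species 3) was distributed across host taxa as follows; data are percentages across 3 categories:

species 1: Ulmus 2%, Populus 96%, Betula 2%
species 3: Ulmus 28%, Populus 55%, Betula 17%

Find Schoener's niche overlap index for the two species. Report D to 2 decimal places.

0.59

Convert percentages to proportions (divide by 100).
Σ|p₁ᵢ − p₂ᵢ| = 0.26 + 0.41 + 0.15 = 0.82
D = 1 − ½ × 0.82 = 1 − 0.410 = 0.5900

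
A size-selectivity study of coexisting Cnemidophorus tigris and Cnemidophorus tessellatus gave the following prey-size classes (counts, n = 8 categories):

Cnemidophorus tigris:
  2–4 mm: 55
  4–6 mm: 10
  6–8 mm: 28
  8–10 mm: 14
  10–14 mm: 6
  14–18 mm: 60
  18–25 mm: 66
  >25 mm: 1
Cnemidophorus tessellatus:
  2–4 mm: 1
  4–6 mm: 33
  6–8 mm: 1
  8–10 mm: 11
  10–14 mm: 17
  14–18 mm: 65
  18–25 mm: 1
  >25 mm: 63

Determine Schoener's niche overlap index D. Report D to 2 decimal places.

0.39

Proportions for Cnemidophorus tigris (n=240): 55/240=0.2292, 10/240=0.0417, 28/240=0.1167, 14/240=0.0583, 6/240=0.0250, 60/240=0.2500, 66/240=0.2750, 1/240=0.0042
Proportions for Cnemidophorus tessellatus (n=192): 1/192=0.0052, 33/192=0.1719, 1/192=0.0052, 11/192=0.0573, 17/192=0.0885, 65/192=0.3385, 1/192=0.0052, 63/192=0.3281
Σ|p₁ᵢ − p₂ᵢ| = 0.2240 + 0.1302 + 0.1115 + 0.0010 + 0.0635 + 0.0885 + 0.2698 + 0.3239 = 1.2124
D = 1 − ½ × 1.2124 = 1 − 0.60620 = 0.39380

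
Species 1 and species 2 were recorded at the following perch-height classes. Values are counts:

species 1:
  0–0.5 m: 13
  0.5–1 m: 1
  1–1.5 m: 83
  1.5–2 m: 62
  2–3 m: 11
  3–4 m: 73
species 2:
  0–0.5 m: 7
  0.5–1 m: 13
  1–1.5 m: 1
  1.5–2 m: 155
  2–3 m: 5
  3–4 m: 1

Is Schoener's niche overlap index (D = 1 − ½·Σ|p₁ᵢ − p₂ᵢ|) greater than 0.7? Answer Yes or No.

Proportions for species 1 (n=243): 13/243=0.0535, 1/243=0.0041, 83/243=0.3416, 62/243=0.2551, 11/243=0.0453, 73/243=0.3004
Proportions for species 2 (n=182): 7/182=0.0385, 13/182=0.0714, 1/182=0.0055, 155/182=0.8516, 5/182=0.0275, 1/182=0.0055
Σ|p₁ᵢ − p₂ᵢ| = 0.0150 + 0.0673 + 0.3361 + 0.5965 + 0.0178 + 0.2949 = 1.3276
D = 1 − ½ × 1.3276 = 1 − 0.66380 = 0.33620
D = 0.33620 < 0.7 → No.

No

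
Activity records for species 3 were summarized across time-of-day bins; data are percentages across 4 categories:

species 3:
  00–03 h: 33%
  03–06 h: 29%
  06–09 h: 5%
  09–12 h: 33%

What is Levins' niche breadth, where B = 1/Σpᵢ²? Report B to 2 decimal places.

3.29

Convert percentages to proportions (divide by 100).
Σpᵢ² = 0.33² + 0.29² + 0.05² + 0.33² = 0.1089 + 0.0841 + 0.0025 + 0.1089 = 0.3044
B = 1 / 0.3044 = 3.2852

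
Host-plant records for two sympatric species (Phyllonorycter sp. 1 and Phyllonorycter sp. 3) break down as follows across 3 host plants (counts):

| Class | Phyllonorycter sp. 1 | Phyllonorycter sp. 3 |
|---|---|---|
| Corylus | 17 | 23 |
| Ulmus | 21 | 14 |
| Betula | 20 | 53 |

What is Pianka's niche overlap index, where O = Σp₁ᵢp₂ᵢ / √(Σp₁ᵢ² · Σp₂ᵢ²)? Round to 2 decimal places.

0.87

Proportions for Phyllonorycter sp. 1 (n=58): 17/58=0.2931, 21/58=0.3621, 20/58=0.3448
Proportions for Phyllonorycter sp. 3 (n=90): 23/90=0.2556, 14/90=0.1556, 53/90=0.5889
Σ p₁ᵢp₂ᵢ = 0.074916 + 0.056343 + 0.203053 = 0.334312
Σp_1ᵢ² = 0.2931² + 0.3621² + 0.3448² = 0.085908 + 0.131116 + 0.118887 = 0.335911
Σp_2ᵢ² = 0.2556² + 0.1556² + 0.5889² = 0.065331 + 0.024211 + 0.346803 = 0.436345
O = 0.334312 / √(0.335911 × 0.436345) = 0.334312 / 0.3828486 = 0.8732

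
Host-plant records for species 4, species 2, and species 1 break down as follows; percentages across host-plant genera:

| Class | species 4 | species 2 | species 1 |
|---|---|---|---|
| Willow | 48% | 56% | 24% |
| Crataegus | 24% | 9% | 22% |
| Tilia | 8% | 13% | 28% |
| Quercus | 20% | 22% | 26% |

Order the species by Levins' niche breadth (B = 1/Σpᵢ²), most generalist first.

Convert percentages to proportions (divide by 100).
Σp_4ᵢ² = 0.48² + 0.24² + 0.08² + 0.20² = 0.2304 + 0.0576 + 0.0064 + 0.0400 = 0.3344
B_4 = 1 / 0.3344 = 2.9904
Σp_2ᵢ² = 0.56² + 0.09² + 0.13² + 0.22² = 0.3136 + 0.0081 + 0.0169 + 0.0484 = 0.3870
B_2 = 1 / 0.3870 = 2.5840
Σp_1ᵢ² = 0.24² + 0.22² + 0.28² + 0.26² = 0.0576 + 0.0484 + 0.0784 + 0.0676 = 0.2520
B_1 = 1 / 0.2520 = 3.9683
Ranking by B (broadest → narrowest): species 1 (3.97) > species 4 (2.99) > species 2 (2.58)

species 1 > species 4 > species 2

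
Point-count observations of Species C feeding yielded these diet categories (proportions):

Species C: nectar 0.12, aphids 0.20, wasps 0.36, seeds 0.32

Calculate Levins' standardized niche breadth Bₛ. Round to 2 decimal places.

Σpᵢ² = 0.12² + 0.20² + 0.36² + 0.32² = 0.0144 + 0.0400 + 0.1296 + 0.1024 = 0.2864
B = 1 / 0.2864 = 3.4916
Bₛ = (B − 1)/(n − 1) = (3.4916 − 1)/(4 − 1) = 2.4916/3 = 0.8305

0.83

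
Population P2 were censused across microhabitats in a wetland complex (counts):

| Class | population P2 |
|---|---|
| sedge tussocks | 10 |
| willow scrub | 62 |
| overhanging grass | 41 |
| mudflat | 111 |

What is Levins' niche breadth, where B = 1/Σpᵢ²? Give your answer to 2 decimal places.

Proportions for population P2 (n=224): 10/224=0.0446, 62/224=0.2768, 41/224=0.1830, 111/224=0.4955
Σpᵢ² = 0.0446² + 0.2768² + 0.1830² + 0.4955² = 0.001989 + 0.076618 + 0.033489 + 0.245520 = 0.357616
B = 1 / 0.357616 = 2.7963

2.80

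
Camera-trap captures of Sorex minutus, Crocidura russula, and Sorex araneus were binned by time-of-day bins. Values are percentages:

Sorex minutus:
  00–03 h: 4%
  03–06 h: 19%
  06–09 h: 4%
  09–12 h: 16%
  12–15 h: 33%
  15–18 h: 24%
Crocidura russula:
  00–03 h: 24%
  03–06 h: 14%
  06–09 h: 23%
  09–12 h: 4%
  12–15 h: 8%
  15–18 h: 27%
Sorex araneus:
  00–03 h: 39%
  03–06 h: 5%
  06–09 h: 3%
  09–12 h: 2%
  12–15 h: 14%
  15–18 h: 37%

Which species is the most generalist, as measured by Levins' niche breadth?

Convert percentages to proportions (divide by 100).
Σp_minuᵢ² = 0.04² + 0.19² + 0.04² + 0.16² + 0.33² + 0.24² = 0.0016 + 0.0361 + 0.0016 + 0.0256 + 0.1089 + 0.0576 = 0.2314
B_minu = 1 / 0.2314 = 4.3215
Σp_russᵢ² = 0.24² + 0.14² + 0.23² + 0.04² + 0.08² + 0.27² = 0.0576 + 0.0196 + 0.0529 + 0.0016 + 0.0064 + 0.0729 = 0.2110
B_russ = 1 / 0.2110 = 4.7393
Σp_aranᵢ² = 0.39² + 0.05² + 0.03² + 0.02² + 0.14² + 0.37² = 0.1521 + 0.0025 + 0.0009 + 0.0004 + 0.0196 + 0.1369 = 0.3124
B_aran = 1 / 0.3124 = 3.2010
Highest B → broadest niche (most generalist): Crocidura russula (B = 4.74).

Crocidura russula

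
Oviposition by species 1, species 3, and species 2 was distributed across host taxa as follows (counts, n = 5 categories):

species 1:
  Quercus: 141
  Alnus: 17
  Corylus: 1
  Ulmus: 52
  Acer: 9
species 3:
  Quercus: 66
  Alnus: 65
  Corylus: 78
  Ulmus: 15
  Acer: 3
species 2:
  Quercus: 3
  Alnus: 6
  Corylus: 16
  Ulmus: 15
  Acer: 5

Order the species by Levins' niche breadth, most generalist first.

species 2 > species 3 > species 1

Proportions for species 1 (n=220): 141/220=0.6409, 17/220=0.0773, 1/220=0.0045, 52/220=0.2364, 9/220=0.0409
Proportions for species 3 (n=227): 66/227=0.2907, 65/227=0.2863, 78/227=0.3436, 15/227=0.0661, 3/227=0.0132
Proportions for species 2 (n=45): 3/45=0.0667, 6/45=0.1333, 16/45=0.3556, 15/45=0.3333, 5/45=0.1111
Σp_1ᵢ² = 0.6409² + 0.0773² + 0.0045² + 0.2364² + 0.0409² = 0.410753 + 0.005975 + 0.000020 + 0.055885 + 0.001673 = 0.474306
B_1 = 1 / 0.474306 = 2.1083
Σp_3ᵢ² = 0.2907² + 0.2863² + 0.3436² + 0.0661² + 0.0132² = 0.084506 + 0.081968 + 0.118061 + 0.004369 + 0.000174 = 0.289078
B_3 = 1 / 0.289078 = 3.4593
Σp_2ᵢ² = 0.0667² + 0.1333² + 0.3556² + 0.3333² + 0.1111² = 0.004449 + 0.017769 + 0.126451 + 0.111089 + 0.012343 = 0.272101
B_2 = 1 / 0.272101 = 3.6751
Ranking by B (broadest → narrowest): species 2 (3.68) > species 3 (3.46) > species 1 (2.11)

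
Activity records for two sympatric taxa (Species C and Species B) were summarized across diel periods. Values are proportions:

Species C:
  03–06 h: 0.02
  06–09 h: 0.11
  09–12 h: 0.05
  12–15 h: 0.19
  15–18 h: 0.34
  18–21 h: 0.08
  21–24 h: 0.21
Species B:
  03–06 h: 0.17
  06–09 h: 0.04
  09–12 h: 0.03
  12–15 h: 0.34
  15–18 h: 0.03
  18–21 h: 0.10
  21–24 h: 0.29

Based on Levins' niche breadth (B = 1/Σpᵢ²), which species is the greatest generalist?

Species C

Σp_Cᵢ² = 0.02² + 0.11² + 0.05² + 0.19² + 0.34² + 0.08² + 0.21² = 0.0004 + 0.0121 + 0.0025 + 0.0361 + 0.1156 + 0.0064 + 0.0441 = 0.2172
B_C = 1 / 0.2172 = 4.6041
Σp_Bᵢ² = 0.17² + 0.04² + 0.03² + 0.34² + 0.03² + 0.10² + 0.29² = 0.0289 + 0.0016 + 0.0009 + 0.1156 + 0.0009 + 0.0100 + 0.0841 = 0.2420
B_B = 1 / 0.2420 = 4.1322
Highest B → broadest niche (most generalist): Species C (B = 4.60).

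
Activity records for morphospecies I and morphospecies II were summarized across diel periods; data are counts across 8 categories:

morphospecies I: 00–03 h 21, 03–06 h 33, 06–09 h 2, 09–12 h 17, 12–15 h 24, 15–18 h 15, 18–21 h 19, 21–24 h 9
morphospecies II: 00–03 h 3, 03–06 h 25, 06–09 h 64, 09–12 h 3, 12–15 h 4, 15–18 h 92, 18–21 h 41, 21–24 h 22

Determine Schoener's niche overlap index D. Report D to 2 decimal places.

0.46

Proportions for morphospecies I (n=140): 21/140=0.1500, 33/140=0.2357, 2/140=0.0143, 17/140=0.1214, 24/140=0.1714, 15/140=0.1071, 19/140=0.1357, 9/140=0.0643
Proportions for morphospecies II (n=254): 3/254=0.0118, 25/254=0.0984, 64/254=0.2520, 3/254=0.0118, 4/254=0.0157, 92/254=0.3622, 41/254=0.1614, 22/254=0.0866
Σ|p₁ᵢ − p₂ᵢ| = 0.1382 + 0.1373 + 0.2377 + 0.1096 + 0.1557 + 0.2551 + 0.0257 + 0.0223 = 1.0816
D = 1 − ½ × 1.0816 = 1 − 0.54080 = 0.45920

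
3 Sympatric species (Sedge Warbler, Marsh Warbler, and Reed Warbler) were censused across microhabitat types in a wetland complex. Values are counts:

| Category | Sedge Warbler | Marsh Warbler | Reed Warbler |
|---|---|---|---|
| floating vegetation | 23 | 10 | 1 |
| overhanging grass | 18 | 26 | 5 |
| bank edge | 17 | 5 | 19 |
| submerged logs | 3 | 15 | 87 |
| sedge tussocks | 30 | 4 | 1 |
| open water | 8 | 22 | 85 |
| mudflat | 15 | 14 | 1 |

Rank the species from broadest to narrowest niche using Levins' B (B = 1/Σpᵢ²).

Sedge Warbler > Marsh Warbler > Reed Warbler

Proportions for Sedge Warbler (n=114): 23/114=0.2018, 18/114=0.1579, 17/114=0.1491, 3/114=0.0263, 30/114=0.2632, 8/114=0.0702, 15/114=0.1316
Proportions for Marsh Warbler (n=96): 10/96=0.1042, 26/96=0.2708, 5/96=0.0521, 15/96=0.1563, 4/96=0.0417, 22/96=0.2292, 14/96=0.1458
Proportions for Reed Warbler (n=199): 1/199=0.0050, 5/199=0.0251, 19/199=0.0955, 87/199=0.4372, 1/199=0.0050, 85/199=0.4271, 1/199=0.0050
Σp_Sedgᵢ² = 0.2018² + 0.1579² + 0.1491² + 0.0263² + 0.2632² + 0.0702² + 0.1316² = 0.040723 + 0.024932 + 0.022231 + 0.000692 + 0.069274 + 0.004928 + 0.017319 = 0.180099
B_Sedg = 1 / 0.180099 = 5.5525
Σp_Marsᵢ² = 0.1042² + 0.2708² + 0.0521² + 0.1563² + 0.0417² + 0.2292² + 0.1458² = 0.010858 + 0.073333 + 0.002714 + 0.024430 + 0.001739 + 0.052533 + 0.021258 = 0.186865
B_Mars = 1 / 0.186865 = 5.3515
Σp_Reedᵢ² = 0.0050² + 0.0251² + 0.0955² + 0.4372² + 0.0050² + 0.4271² + 0.0050² = 0.000025 + 0.000630 + 0.009120 + 0.191144 + 0.000025 + 0.182414 + 0.000025 = 0.383383
B_Reed = 1 / 0.383383 = 2.6084
Ranking by B (broadest → narrowest): Sedge Warbler (5.55) > Marsh Warbler (5.35) > Reed Warbler (2.61)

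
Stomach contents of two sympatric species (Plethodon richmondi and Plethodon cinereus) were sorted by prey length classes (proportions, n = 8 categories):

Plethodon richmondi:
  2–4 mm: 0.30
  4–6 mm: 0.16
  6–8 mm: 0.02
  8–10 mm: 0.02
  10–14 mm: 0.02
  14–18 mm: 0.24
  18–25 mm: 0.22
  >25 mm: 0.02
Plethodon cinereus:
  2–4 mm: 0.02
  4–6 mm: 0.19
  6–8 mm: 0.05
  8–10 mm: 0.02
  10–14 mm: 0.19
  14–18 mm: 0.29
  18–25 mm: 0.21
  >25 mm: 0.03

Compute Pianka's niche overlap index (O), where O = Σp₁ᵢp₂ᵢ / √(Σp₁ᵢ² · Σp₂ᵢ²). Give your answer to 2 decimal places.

0.74

Σ p₁ᵢp₂ᵢ = 0.0060 + 0.0304 + 0.0010 + 0.0004 + 0.0038 + 0.0696 + 0.0462 + 0.0006 = 0.1580
Σp_1ᵢ² = 0.30² + 0.16² + 0.02² + 0.02² + 0.02² + 0.24² + 0.22² + 0.02² = 0.0900 + 0.0256 + 0.0004 + 0.0004 + 0.0004 + 0.0576 + 0.0484 + 0.0004 = 0.2232
Σp_2ᵢ² = 0.02² + 0.19² + 0.05² + 0.02² + 0.19² + 0.29² + 0.21² + 0.03² = 0.0004 + 0.0361 + 0.0025 + 0.0004 + 0.0361 + 0.0841 + 0.0441 + 0.0009 = 0.2046
O = 0.1580 / √(0.2232 × 0.2046) = 0.1580 / 0.21370 = 0.7394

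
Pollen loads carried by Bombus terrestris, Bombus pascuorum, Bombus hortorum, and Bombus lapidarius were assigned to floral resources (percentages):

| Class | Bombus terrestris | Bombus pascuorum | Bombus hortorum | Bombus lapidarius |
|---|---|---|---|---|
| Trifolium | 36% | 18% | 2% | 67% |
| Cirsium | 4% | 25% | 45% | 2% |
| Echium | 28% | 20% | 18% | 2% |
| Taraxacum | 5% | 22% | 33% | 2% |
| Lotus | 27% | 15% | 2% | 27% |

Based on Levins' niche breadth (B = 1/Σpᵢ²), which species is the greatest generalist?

Bombus pascuorum

Convert percentages to proportions (divide by 100).
Σp_terrᵢ² = 0.36² + 0.04² + 0.28² + 0.05² + 0.27² = 0.1296 + 0.0016 + 0.0784 + 0.0025 + 0.0729 = 0.2850
B_terr = 1 / 0.2850 = 3.5088
Σp_pascᵢ² = 0.18² + 0.25² + 0.20² + 0.22² + 0.15² = 0.0324 + 0.0625 + 0.0400 + 0.0484 + 0.0225 = 0.2058
B_pasc = 1 / 0.2058 = 4.8591
Σp_hortᵢ² = 0.02² + 0.45² + 0.18² + 0.33² + 0.02² = 0.0004 + 0.2025 + 0.0324 + 0.1089 + 0.0004 = 0.3446
B_hort = 1 / 0.3446 = 2.9019
Σp_lapiᵢ² = 0.67² + 0.02² + 0.02² + 0.02² + 0.27² = 0.4489 + 0.0004 + 0.0004 + 0.0004 + 0.0729 = 0.5230
B_lapi = 1 / 0.5230 = 1.9120
Highest B → broadest niche (most generalist): Bombus pascuorum (B = 4.86).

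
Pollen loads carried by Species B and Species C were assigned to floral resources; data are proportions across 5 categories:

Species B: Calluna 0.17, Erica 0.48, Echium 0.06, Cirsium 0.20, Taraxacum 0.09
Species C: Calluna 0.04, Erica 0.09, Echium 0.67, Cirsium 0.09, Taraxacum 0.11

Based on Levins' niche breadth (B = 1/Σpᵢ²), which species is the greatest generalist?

Species B

Σp_Bᵢ² = 0.17² + 0.48² + 0.06² + 0.20² + 0.09² = 0.0289 + 0.2304 + 0.0036 + 0.0400 + 0.0081 = 0.3110
B_B = 1 / 0.3110 = 3.2154
Σp_Cᵢ² = 0.04² + 0.09² + 0.67² + 0.09² + 0.11² = 0.0016 + 0.0081 + 0.4489 + 0.0081 + 0.0121 = 0.4788
B_C = 1 / 0.4788 = 2.0886
Highest B → broadest niche (most generalist): Species B (B = 3.22).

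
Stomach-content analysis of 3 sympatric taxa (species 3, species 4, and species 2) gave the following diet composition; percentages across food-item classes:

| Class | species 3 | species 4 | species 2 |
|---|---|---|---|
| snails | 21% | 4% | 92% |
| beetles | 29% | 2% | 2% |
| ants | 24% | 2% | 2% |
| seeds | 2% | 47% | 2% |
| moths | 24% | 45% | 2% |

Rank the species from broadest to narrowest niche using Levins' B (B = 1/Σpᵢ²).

Convert percentages to proportions (divide by 100).
Σp_3ᵢ² = 0.21² + 0.29² + 0.24² + 0.02² + 0.24² = 0.0441 + 0.0841 + 0.0576 + 0.0004 + 0.0576 = 0.2438
B_3 = 1 / 0.2438 = 4.1017
Σp_4ᵢ² = 0.04² + 0.02² + 0.02² + 0.47² + 0.45² = 0.0016 + 0.0004 + 0.0004 + 0.2209 + 0.2025 = 0.4258
B_4 = 1 / 0.4258 = 2.3485
Σp_2ᵢ² = 0.92² + 0.02² + 0.02² + 0.02² + 0.02² = 0.8464 + 0.0004 + 0.0004 + 0.0004 + 0.0004 = 0.8480
B_2 = 1 / 0.8480 = 1.1792
Ranking by B (broadest → narrowest): species 3 (4.10) > species 4 (2.35) > species 2 (1.18)

species 3 > species 4 > species 2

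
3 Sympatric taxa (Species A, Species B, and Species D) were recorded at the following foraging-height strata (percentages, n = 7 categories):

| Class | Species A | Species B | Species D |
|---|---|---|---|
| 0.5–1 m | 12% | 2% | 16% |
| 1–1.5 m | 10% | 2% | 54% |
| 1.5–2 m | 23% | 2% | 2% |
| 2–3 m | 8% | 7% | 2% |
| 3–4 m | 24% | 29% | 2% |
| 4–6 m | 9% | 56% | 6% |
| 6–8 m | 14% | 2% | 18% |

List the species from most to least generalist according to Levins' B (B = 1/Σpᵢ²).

Convert percentages to proportions (divide by 100).
Σp_Aᵢ² = 0.12² + 0.10² + 0.23² + 0.08² + 0.24² + 0.09² + 0.14² = 0.0144 + 0.0100 + 0.0529 + 0.0064 + 0.0576 + 0.0081 + 0.0196 = 0.1690
B_A = 1 / 0.1690 = 5.9172
Σp_Bᵢ² = 0.02² + 0.02² + 0.02² + 0.07² + 0.29² + 0.56² + 0.02² = 0.0004 + 0.0004 + 0.0004 + 0.0049 + 0.0841 + 0.3136 + 0.0004 = 0.4042
B_B = 1 / 0.4042 = 2.4740
Σp_Dᵢ² = 0.16² + 0.54² + 0.02² + 0.02² + 0.02² + 0.06² + 0.18² = 0.0256 + 0.2916 + 0.0004 + 0.0004 + 0.0004 + 0.0036 + 0.0324 = 0.3544
B_D = 1 / 0.3544 = 2.8217
Ranking by B (broadest → narrowest): Species A (5.92) > Species D (2.82) > Species B (2.47)

Species A > Species D > Species B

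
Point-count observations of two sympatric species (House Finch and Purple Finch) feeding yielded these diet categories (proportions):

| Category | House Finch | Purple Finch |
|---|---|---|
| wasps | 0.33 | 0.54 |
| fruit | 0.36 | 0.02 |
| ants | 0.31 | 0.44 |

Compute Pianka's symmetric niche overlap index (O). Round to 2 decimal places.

0.80

Σ p₁ᵢp₂ᵢ = 0.1782 + 0.0072 + 0.1364 = 0.3218
Σp_1ᵢ² = 0.33² + 0.36² + 0.31² = 0.1089 + 0.1296 + 0.0961 = 0.3346
Σp_2ᵢ² = 0.54² + 0.02² + 0.44² = 0.2916 + 0.0004 + 0.1936 = 0.4856
O = 0.3218 / √(0.3346 × 0.4856) = 0.3218 / 0.40309 = 0.7983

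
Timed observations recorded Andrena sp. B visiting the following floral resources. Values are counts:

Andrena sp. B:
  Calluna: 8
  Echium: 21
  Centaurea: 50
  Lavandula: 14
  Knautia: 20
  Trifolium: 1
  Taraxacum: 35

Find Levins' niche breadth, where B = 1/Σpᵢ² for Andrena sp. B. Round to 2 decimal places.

4.60

Proportions for Andrena sp. B (n=149): 8/149=0.0537, 21/149=0.1409, 50/149=0.3356, 14/149=0.0940, 20/149=0.1342, 1/149=0.0067, 35/149=0.2349
Σpᵢ² = 0.0537² + 0.1409² + 0.3356² + 0.0940² + 0.1342² + 0.0067² + 0.2349² = 0.002884 + 0.019853 + 0.112627 + 0.008836 + 0.018010 + 0.000045 + 0.055178 = 0.217433
B = 1 / 0.217433 = 4.5991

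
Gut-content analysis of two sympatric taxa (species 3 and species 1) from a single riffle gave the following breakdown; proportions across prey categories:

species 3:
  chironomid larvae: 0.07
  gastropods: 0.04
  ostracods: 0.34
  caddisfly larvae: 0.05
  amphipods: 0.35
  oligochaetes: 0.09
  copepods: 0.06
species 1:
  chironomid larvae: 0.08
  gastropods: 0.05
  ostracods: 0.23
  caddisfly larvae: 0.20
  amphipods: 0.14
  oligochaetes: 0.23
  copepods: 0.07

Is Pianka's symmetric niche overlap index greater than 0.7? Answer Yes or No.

Σ p₁ᵢp₂ᵢ = 0.0056 + 0.0020 + 0.0782 + 0.0100 + 0.0490 + 0.0207 + 0.0042 = 0.1697
Σp_1ᵢ² = 0.07² + 0.04² + 0.34² + 0.05² + 0.35² + 0.09² + 0.06² = 0.0049 + 0.0016 + 0.1156 + 0.0025 + 0.1225 + 0.0081 + 0.0036 = 0.2588
Σp_2ᵢ² = 0.08² + 0.05² + 0.23² + 0.20² + 0.14² + 0.23² + 0.07² = 0.0064 + 0.0025 + 0.0529 + 0.0400 + 0.0196 + 0.0529 + 0.0049 = 0.1792
O = 0.1697 / √(0.2588 × 0.1792) = 0.1697 / 0.21535 = 0.7880
O = 0.7880 > 0.7 → Yes.

Yes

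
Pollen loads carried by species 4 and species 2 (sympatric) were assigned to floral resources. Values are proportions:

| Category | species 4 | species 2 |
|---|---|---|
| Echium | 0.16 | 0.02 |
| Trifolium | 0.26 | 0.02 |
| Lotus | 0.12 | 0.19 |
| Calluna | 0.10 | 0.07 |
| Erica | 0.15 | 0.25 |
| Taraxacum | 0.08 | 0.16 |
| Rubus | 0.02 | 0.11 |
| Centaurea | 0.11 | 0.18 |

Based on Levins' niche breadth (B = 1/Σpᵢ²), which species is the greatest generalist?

Σp_4ᵢ² = 0.16² + 0.26² + 0.12² + 0.10² + 0.15² + 0.08² + 0.02² + 0.11² = 0.0256 + 0.0676 + 0.0144 + 0.0100 + 0.0225 + 0.0064 + 0.0004 + 0.0121 = 0.1590
B_4 = 1 / 0.1590 = 6.2893
Σp_2ᵢ² = 0.02² + 0.02² + 0.19² + 0.07² + 0.25² + 0.16² + 0.11² + 0.18² = 0.0004 + 0.0004 + 0.0361 + 0.0049 + 0.0625 + 0.0256 + 0.0121 + 0.0324 = 0.1744
B_2 = 1 / 0.1744 = 5.7339
Highest B → broadest niche (most generalist): species 4 (B = 6.29).

species 4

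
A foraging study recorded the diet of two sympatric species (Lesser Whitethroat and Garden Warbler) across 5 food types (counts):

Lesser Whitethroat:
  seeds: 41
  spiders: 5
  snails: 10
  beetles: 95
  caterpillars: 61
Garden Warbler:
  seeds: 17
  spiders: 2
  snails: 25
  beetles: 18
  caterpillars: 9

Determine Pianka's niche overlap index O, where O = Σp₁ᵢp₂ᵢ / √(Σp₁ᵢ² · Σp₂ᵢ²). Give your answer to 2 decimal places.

0.73

Proportions for Lesser Whitethroat (n=212): 41/212=0.1934, 5/212=0.0236, 10/212=0.0472, 95/212=0.4481, 61/212=0.2877
Proportions for Garden Warbler (n=71): 17/71=0.2394, 2/71=0.0282, 25/71=0.3521, 18/71=0.2535, 9/71=0.1268
Σ p₁ᵢp₂ᵢ = 0.046300 + 0.000666 + 0.016619 + 0.113593 + 0.036480 = 0.213658
Σp_1ᵢ² = 0.1934² + 0.0236² + 0.0472² + 0.4481² + 0.2877² = 0.037404 + 0.000557 + 0.002228 + 0.200794 + 0.082771 = 0.323754
Σp_2ᵢ² = 0.2394² + 0.0282² + 0.3521² + 0.2535² + 0.1268² = 0.057312 + 0.000795 + 0.123974 + 0.064262 + 0.016078 = 0.262421
O = 0.213658 / √(0.323754 × 0.262421) = 0.213658 / 0.2914787 = 0.7330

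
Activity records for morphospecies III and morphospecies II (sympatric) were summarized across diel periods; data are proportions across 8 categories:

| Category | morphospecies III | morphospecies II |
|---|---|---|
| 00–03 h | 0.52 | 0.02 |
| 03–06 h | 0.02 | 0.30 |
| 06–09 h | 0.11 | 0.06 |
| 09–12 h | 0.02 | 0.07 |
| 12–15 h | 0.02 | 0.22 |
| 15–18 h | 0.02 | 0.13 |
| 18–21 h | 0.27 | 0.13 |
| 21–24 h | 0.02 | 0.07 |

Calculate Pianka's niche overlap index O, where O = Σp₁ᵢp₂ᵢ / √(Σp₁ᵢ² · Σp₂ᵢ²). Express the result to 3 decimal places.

Σ p₁ᵢp₂ᵢ = 0.0104 + 0.0060 + 0.0066 + 0.0014 + 0.0044 + 0.0026 + 0.0351 + 0.0014 = 0.0679
Σp_1ᵢ² = 0.52² + 0.02² + 0.11² + 0.02² + 0.02² + 0.02² + 0.27² + 0.02² = 0.2704 + 0.0004 + 0.0121 + 0.0004 + 0.0004 + 0.0004 + 0.0729 + 0.0004 = 0.3574
Σp_2ᵢ² = 0.02² + 0.30² + 0.06² + 0.07² + 0.22² + 0.13² + 0.13² + 0.07² = 0.0004 + 0.0900 + 0.0036 + 0.0049 + 0.0484 + 0.0169 + 0.0169 + 0.0049 = 0.1860
O = 0.0679 / √(0.3574 × 0.1860) = 0.0679 / 0.257830 = 0.26335

0.263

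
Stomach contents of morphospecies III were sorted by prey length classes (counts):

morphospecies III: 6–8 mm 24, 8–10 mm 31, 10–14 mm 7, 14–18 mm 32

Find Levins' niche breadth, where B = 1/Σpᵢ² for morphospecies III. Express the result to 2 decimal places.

Proportions for morphospecies III (n=94): 24/94=0.2553, 31/94=0.3298, 7/94=0.0745, 32/94=0.3404
Σpᵢ² = 0.2553² + 0.3298² + 0.0745² + 0.3404² = 0.065178 + 0.108768 + 0.005550 + 0.115872 = 0.295368
B = 1 / 0.295368 = 3.3856

3.39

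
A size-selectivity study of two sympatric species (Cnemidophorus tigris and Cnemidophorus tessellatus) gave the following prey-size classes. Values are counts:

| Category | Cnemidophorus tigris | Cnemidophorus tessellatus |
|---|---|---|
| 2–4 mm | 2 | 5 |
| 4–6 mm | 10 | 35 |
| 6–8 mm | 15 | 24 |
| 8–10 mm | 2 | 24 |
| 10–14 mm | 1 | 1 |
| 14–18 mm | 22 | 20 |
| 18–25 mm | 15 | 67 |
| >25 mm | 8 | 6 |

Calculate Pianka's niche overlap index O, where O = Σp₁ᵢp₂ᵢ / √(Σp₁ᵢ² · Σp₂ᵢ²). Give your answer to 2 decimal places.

0.79

Proportions for Cnemidophorus tigris (n=75): 2/75=0.0267, 10/75=0.1333, 15/75=0.2000, 2/75=0.0267, 1/75=0.0133, 22/75=0.2933, 15/75=0.2000, 8/75=0.1067
Proportions for Cnemidophorus tessellatus (n=182): 5/182=0.0275, 35/182=0.1923, 24/182=0.1319, 24/182=0.1319, 1/182=0.0055, 20/182=0.1099, 67/182=0.3681, 6/182=0.0330
Σ p₁ᵢp₂ᵢ = 0.000734 + 0.025634 + 0.026380 + 0.003522 + 0.000073 + 0.032234 + 0.073620 + 0.003521 = 0.165718
Σp_1ᵢ² = 0.0267² + 0.1333² + 0.2000² + 0.0267² + 0.0133² + 0.2933² + 0.2000² + 0.1067² = 0.000713 + 0.017769 + 0.040000 + 0.000713 + 0.000177 + 0.086025 + 0.040000 + 0.011385 = 0.196782
Σp_2ᵢ² = 0.0275² + 0.1923² + 0.1319² + 0.1319² + 0.0055² + 0.1099² + 0.3681² + 0.0330² = 0.000756 + 0.036979 + 0.017398 + 0.017398 + 0.000030 + 0.012078 + 0.135498 + 0.001089 = 0.221226
O = 0.165718 / √(0.196782 × 0.221226) = 0.165718 / 0.2086463 = 0.7943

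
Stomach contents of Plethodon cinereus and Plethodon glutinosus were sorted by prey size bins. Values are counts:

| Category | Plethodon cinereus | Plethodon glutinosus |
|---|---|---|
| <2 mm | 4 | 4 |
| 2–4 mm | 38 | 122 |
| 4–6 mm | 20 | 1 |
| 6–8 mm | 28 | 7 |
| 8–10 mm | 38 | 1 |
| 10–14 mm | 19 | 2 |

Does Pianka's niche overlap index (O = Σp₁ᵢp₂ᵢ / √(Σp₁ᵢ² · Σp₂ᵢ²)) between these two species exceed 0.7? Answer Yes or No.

Proportions for Plethodon cinereus (n=147): 4/147=0.0272, 38/147=0.2585, 20/147=0.1361, 28/147=0.1905, 38/147=0.2585, 19/147=0.1293
Proportions for Plethodon glutinosus (n=137): 4/137=0.0292, 122/137=0.8905, 1/137=0.0073, 7/137=0.0511, 1/137=0.0073, 2/137=0.0146
Σ p₁ᵢp₂ᵢ = 0.000794 + 0.230194 + 0.000994 + 0.009735 + 0.001887 + 0.001888 = 0.245492
Σp_1ᵢ² = 0.0272² + 0.2585² + 0.1361² + 0.1905² + 0.2585² + 0.1293² = 0.000740 + 0.066822 + 0.018523 + 0.036290 + 0.066822 + 0.016718 = 0.205915
Σp_2ᵢ² = 0.0292² + 0.8905² + 0.0073² + 0.0511² + 0.0073² + 0.0146² = 0.000853 + 0.792990 + 0.000053 + 0.002611 + 0.000053 + 0.000213 = 0.796773
O = 0.245492 / √(0.205915 × 0.796773) = 0.245492 / 0.4050525 = 0.6061
O = 0.6061 < 0.7 → No.

No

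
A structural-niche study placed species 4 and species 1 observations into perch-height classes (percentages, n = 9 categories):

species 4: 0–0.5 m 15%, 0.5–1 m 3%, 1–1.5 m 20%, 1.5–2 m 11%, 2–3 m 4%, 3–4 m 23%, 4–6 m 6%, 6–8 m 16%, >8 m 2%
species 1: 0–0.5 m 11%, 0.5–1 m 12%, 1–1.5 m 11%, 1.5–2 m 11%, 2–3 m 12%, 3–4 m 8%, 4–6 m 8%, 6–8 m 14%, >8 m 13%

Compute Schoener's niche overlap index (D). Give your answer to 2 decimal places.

0.70

Convert percentages to proportions (divide by 100).
Σ|p₁ᵢ − p₂ᵢ| = 0.04 + 0.09 + 0.09 + 0.00 + 0.08 + 0.15 + 0.02 + 0.02 + 0.11 = 0.60
D = 1 − ½ × 0.60 = 1 − 0.300 = 0.7000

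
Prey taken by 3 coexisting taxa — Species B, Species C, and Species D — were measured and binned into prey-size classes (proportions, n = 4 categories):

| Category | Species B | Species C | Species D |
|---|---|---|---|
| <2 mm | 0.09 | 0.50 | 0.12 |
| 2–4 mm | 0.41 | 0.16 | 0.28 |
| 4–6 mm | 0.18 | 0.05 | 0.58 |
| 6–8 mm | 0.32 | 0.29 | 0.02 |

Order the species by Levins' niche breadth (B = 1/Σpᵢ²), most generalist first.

Σp_Bᵢ² = 0.09² + 0.41² + 0.18² + 0.32² = 0.0081 + 0.1681 + 0.0324 + 0.1024 = 0.3110
B_B = 1 / 0.3110 = 3.2154
Σp_Cᵢ² = 0.50² + 0.16² + 0.05² + 0.29² = 0.2500 + 0.0256 + 0.0025 + 0.0841 = 0.3622
B_C = 1 / 0.3622 = 2.7609
Σp_Dᵢ² = 0.12² + 0.28² + 0.58² + 0.02² = 0.0144 + 0.0784 + 0.3364 + 0.0004 = 0.4296
B_D = 1 / 0.4296 = 2.3277
Ranking by B (broadest → narrowest): Species B (3.22) > Species C (2.76) > Species D (2.33)

Species B > Species C > Species D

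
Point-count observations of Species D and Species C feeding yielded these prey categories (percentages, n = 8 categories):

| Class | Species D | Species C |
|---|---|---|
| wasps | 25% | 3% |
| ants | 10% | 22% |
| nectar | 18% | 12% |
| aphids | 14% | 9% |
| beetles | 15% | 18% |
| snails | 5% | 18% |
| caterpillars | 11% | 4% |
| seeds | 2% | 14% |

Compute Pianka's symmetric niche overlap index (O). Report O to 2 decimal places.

0.67

Convert percentages to proportions (divide by 100).
Σ p₁ᵢp₂ᵢ = 0.0075 + 0.0220 + 0.0216 + 0.0126 + 0.0270 + 0.0090 + 0.0044 + 0.0028 = 0.1069
Σp_1ᵢ² = 0.25² + 0.10² + 0.18² + 0.14² + 0.15² + 0.05² + 0.11² + 0.02² = 0.0625 + 0.0100 + 0.0324 + 0.0196 + 0.0225 + 0.0025 + 0.0121 + 0.0004 = 0.1620
Σp_2ᵢ² = 0.03² + 0.22² + 0.12² + 0.09² + 0.18² + 0.18² + 0.04² + 0.14² = 0.0009 + 0.0484 + 0.0144 + 0.0081 + 0.0324 + 0.0324 + 0.0016 + 0.0196 = 0.1578
O = 0.1069 / √(0.1620 × 0.1578) = 0.1069 / 0.15989 = 0.6686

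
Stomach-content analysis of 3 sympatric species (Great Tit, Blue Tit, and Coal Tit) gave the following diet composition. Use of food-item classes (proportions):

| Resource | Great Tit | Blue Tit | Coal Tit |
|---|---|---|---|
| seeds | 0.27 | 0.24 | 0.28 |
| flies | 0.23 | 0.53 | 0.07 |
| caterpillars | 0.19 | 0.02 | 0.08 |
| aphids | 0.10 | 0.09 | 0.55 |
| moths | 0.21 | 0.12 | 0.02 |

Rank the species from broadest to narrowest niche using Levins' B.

Σp_Greaᵢ² = 0.27² + 0.23² + 0.19² + 0.10² + 0.21² = 0.0729 + 0.0529 + 0.0361 + 0.0100 + 0.0441 = 0.2160
B_Grea = 1 / 0.2160 = 4.6296
Σp_Blueᵢ² = 0.24² + 0.53² + 0.02² + 0.09² + 0.12² = 0.0576 + 0.2809 + 0.0004 + 0.0081 + 0.0144 = 0.3614
B_Blue = 1 / 0.3614 = 2.7670
Σp_Coalᵢ² = 0.28² + 0.07² + 0.08² + 0.55² + 0.02² = 0.0784 + 0.0049 + 0.0064 + 0.3025 + 0.0004 = 0.3926
B_Coal = 1 / 0.3926 = 2.5471
Ranking by B (broadest → narrowest): Great Tit (4.63) > Blue Tit (2.77) > Coal Tit (2.55)

Great Tit > Blue Tit > Coal Tit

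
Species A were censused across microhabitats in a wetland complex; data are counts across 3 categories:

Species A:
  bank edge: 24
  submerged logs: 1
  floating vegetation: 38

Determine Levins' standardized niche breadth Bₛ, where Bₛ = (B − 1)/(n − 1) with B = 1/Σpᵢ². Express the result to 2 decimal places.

Proportions for Species A (n=63): 24/63=0.3810, 1/63=0.0159, 38/63=0.6032
Σpᵢ² = 0.3810² + 0.0159² + 0.6032² = 0.145161 + 0.000253 + 0.363850 = 0.509264
B = 1 / 0.509264 = 1.9636
Bₛ = (B − 1)/(n − 1) = (1.9636 − 1)/(3 − 1) = 0.9636/2 = 0.4818

0.48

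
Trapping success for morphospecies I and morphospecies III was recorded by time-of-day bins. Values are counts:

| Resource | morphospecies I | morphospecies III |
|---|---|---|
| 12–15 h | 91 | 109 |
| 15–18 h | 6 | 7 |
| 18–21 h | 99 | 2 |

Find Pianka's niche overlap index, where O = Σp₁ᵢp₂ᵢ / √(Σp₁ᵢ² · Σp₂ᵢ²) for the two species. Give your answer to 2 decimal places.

0.69

Proportions for morphospecies I (n=196): 91/196=0.4643, 6/196=0.0306, 99/196=0.5051
Proportions for morphospecies III (n=118): 109/118=0.9237, 7/118=0.0593, 2/118=0.0169
Σ p₁ᵢp₂ᵢ = 0.428874 + 0.001815 + 0.008536 = 0.439225
Σp_1ᵢ² = 0.4643² + 0.0306² + 0.5051² = 0.215574 + 0.000936 + 0.255126 = 0.471636
Σp_2ᵢ² = 0.9237² + 0.0593² + 0.0169² = 0.853222 + 0.003516 + 0.000286 = 0.857024
O = 0.439225 / √(0.471636 × 0.857024) = 0.439225 / 0.6357699 = 0.6909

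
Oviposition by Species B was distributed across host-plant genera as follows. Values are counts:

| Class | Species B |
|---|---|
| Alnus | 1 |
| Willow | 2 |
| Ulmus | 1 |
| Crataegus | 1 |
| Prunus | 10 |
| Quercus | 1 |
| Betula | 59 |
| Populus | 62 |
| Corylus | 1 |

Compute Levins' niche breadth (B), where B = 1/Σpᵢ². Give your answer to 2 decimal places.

2.56

Proportions for Species B (n=138): 1/138=0.0072, 2/138=0.0145, 1/138=0.0072, 1/138=0.0072, 10/138=0.0725, 1/138=0.0072, 59/138=0.4275, 62/138=0.4493, 1/138=0.0072
Σpᵢ² = 0.0072² + 0.0145² + 0.0072² + 0.0072² + 0.0725² + 0.0072² + 0.4275² + 0.4493² + 0.0072² = 0.000052 + 0.000210 + 0.000052 + 0.000052 + 0.005256 + 0.000052 + 0.182756 + 0.201870 + 0.000052 = 0.390352
B = 1 / 0.390352 = 2.5618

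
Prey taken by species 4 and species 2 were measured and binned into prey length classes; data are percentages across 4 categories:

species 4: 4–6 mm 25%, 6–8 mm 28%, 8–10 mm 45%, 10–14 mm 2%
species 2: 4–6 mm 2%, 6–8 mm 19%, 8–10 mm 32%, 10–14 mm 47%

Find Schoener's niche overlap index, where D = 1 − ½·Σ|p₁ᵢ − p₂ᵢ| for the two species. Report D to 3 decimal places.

Convert percentages to proportions (divide by 100).
Σ|p₁ᵢ − p₂ᵢ| = 0.23 + 0.09 + 0.13 + 0.45 = 0.90
D = 1 − ½ × 0.90 = 1 − 0.450 = 0.55000

0.550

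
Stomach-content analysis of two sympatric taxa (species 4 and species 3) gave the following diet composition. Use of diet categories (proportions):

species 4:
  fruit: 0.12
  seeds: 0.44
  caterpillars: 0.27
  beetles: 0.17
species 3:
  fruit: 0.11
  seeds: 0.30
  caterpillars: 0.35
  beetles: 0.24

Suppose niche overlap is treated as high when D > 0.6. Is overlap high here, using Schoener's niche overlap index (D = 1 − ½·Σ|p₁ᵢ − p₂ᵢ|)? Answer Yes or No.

Yes

Σ|p₁ᵢ − p₂ᵢ| = 0.01 + 0.14 + 0.08 + 0.07 = 0.30
D = 1 − ½ × 0.30 = 1 − 0.150 = 0.8500
D = 0.8500 > 0.6 → Yes.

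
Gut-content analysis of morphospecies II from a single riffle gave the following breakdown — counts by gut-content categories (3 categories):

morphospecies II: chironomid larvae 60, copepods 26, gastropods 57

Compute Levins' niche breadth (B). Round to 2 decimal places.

2.72

Proportions for morphospecies II (n=143): 60/143=0.4196, 26/143=0.1818, 57/143=0.3986
Σpᵢ² = 0.4196² + 0.1818² + 0.3986² = 0.176064 + 0.033051 + 0.158882 = 0.367997
B = 1 / 0.367997 = 2.7174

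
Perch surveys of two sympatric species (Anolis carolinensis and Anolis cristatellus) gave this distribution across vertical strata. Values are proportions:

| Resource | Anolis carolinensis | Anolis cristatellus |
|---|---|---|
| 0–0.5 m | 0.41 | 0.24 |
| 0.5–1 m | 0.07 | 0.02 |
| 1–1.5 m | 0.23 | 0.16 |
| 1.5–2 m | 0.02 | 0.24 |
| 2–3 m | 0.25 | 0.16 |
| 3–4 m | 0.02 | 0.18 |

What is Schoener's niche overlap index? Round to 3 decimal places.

Σ|p₁ᵢ − p₂ᵢ| = 0.17 + 0.05 + 0.07 + 0.22 + 0.09 + 0.16 = 0.76
D = 1 − ½ × 0.76 = 1 − 0.380 = 0.62000

0.620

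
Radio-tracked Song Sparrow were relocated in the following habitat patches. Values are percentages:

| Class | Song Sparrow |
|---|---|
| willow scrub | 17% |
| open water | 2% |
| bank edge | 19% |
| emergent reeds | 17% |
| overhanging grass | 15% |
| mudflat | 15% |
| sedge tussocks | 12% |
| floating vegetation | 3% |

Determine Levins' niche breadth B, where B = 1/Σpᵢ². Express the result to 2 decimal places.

6.47

Convert percentages to proportions (divide by 100).
Σpᵢ² = 0.17² + 0.02² + 0.19² + 0.17² + 0.15² + 0.15² + 0.12² + 0.03² = 0.0289 + 0.0004 + 0.0361 + 0.0289 + 0.0225 + 0.0225 + 0.0144 + 0.0009 = 0.1546
B = 1 / 0.1546 = 6.4683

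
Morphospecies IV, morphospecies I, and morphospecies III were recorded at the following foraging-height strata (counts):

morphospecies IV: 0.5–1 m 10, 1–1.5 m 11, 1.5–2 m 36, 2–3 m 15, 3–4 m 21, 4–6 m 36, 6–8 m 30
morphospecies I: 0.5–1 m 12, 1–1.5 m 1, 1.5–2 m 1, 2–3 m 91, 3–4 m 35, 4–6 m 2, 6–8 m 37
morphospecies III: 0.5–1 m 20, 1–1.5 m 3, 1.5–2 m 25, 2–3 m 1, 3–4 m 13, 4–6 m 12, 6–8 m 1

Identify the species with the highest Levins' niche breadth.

Proportions for morphospecies IV (n=159): 10/159=0.0629, 11/159=0.0692, 36/159=0.2264, 15/159=0.0943, 21/159=0.1321, 36/159=0.2264, 30/159=0.1887
Proportions for morphospecies I (n=179): 12/179=0.0670, 1/179=0.0056, 1/179=0.0056, 91/179=0.5084, 35/179=0.1955, 2/179=0.0112, 37/179=0.2067
Proportions for morphospecies III (n=75): 20/75=0.2667, 3/75=0.0400, 25/75=0.3333, 1/75=0.0133, 13/75=0.1733, 12/75=0.1600, 1/75=0.0133
Σp_IVᵢ² = 0.0629² + 0.0692² + 0.2264² + 0.0943² + 0.1321² + 0.2264² + 0.1887² = 0.003956 + 0.004789 + 0.051257 + 0.008892 + 0.017450 + 0.051257 + 0.035608 = 0.173209
B_IV = 1 / 0.173209 = 5.7734
Σp_Iᵢ² = 0.0670² + 0.0056² + 0.0056² + 0.5084² + 0.1955² + 0.0112² + 0.2067² = 0.004489 + 0.000031 + 0.000031 + 0.258471 + 0.038220 + 0.000125 + 0.042725 = 0.344092
B_I = 1 / 0.344092 = 2.9062
Σp_IIIᵢ² = 0.2667² + 0.0400² + 0.3333² + 0.0133² + 0.1733² + 0.1600² + 0.0133² = 0.071129 + 0.001600 + 0.111089 + 0.000177 + 0.030033 + 0.025600 + 0.000177 = 0.239805
B_III = 1 / 0.239805 = 4.1701
Highest B → broadest niche (most generalist): morphospecies IV (B = 5.77).

morphospecies IV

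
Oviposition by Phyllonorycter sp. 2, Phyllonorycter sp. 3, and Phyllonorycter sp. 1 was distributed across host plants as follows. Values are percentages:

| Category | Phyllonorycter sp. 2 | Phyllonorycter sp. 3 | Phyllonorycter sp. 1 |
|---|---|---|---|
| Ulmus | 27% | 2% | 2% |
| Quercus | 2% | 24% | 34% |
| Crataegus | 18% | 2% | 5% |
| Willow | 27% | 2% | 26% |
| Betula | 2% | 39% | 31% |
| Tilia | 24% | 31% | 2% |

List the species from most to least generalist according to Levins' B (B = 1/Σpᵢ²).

Convert percentages to proportions (divide by 100).
Σp_2ᵢ² = 0.27² + 0.02² + 0.18² + 0.27² + 0.02² + 0.24² = 0.0729 + 0.0004 + 0.0324 + 0.0729 + 0.0004 + 0.0576 = 0.2366
B_2 = 1 / 0.2366 = 4.2265
Σp_3ᵢ² = 0.02² + 0.24² + 0.02² + 0.02² + 0.39² + 0.31² = 0.0004 + 0.0576 + 0.0004 + 0.0004 + 0.1521 + 0.0961 = 0.3070
B_3 = 1 / 0.3070 = 3.2573
Σp_1ᵢ² = 0.02² + 0.34² + 0.05² + 0.26² + 0.31² + 0.02² = 0.0004 + 0.1156 + 0.0025 + 0.0676 + 0.0961 + 0.0004 = 0.2826
B_1 = 1 / 0.2826 = 3.5386
Ranking by B (broadest → narrowest): Phyllonorycter sp. 2 (4.23) > Phyllonorycter sp. 1 (3.54) > Phyllonorycter sp. 3 (3.26)

Phyllonorycter sp. 2 > Phyllonorycter sp. 1 > Phyllonorycter sp. 3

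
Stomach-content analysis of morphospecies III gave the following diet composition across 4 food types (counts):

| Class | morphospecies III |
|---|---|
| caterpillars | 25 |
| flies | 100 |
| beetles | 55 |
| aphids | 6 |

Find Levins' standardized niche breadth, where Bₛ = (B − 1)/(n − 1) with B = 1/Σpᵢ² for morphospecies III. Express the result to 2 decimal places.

0.51

Proportions for morphospecies III (n=186): 25/186=0.1344, 100/186=0.5376, 55/186=0.2957, 6/186=0.0323
Σpᵢ² = 0.1344² + 0.5376² + 0.2957² + 0.0323² = 0.018063 + 0.289014 + 0.087438 + 0.001043 = 0.395558
B = 1 / 0.395558 = 2.5281
Bₛ = (B − 1)/(n − 1) = (2.5281 − 1)/(4 − 1) = 1.5281/3 = 0.5094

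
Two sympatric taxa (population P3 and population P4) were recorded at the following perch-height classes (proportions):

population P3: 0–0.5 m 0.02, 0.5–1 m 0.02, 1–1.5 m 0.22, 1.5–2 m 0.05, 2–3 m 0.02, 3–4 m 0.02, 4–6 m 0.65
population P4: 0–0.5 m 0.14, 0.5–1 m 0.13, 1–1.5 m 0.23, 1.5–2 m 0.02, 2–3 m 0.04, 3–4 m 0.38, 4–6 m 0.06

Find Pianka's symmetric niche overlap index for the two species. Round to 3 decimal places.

Σ p₁ᵢp₂ᵢ = 0.0028 + 0.0026 + 0.0506 + 0.0010 + 0.0008 + 0.0076 + 0.0390 = 0.1044
Σp_1ᵢ² = 0.02² + 0.02² + 0.22² + 0.05² + 0.02² + 0.02² + 0.65² = 0.0004 + 0.0004 + 0.0484 + 0.0025 + 0.0004 + 0.0004 + 0.4225 = 0.4750
Σp_2ᵢ² = 0.14² + 0.13² + 0.23² + 0.02² + 0.04² + 0.38² + 0.06² = 0.0196 + 0.0169 + 0.0529 + 0.0004 + 0.0016 + 0.1444 + 0.0036 = 0.2394
O = 0.1044 / √(0.4750 × 0.2394) = 0.1044 / 0.337217 = 0.30959

0.310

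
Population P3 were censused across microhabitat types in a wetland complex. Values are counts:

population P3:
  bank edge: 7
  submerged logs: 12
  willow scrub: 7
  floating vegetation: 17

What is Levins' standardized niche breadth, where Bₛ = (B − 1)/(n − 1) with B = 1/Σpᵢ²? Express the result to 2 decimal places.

0.83

Proportions for population P3 (n=43): 7/43=0.1628, 12/43=0.2791, 7/43=0.1628, 17/43=0.3953
Σpᵢ² = 0.1628² + 0.2791² + 0.1628² + 0.3953² = 0.026504 + 0.077897 + 0.026504 + 0.156262 = 0.287167
B = 1 / 0.287167 = 3.4823
Bₛ = (B − 1)/(n − 1) = (3.4823 − 1)/(4 − 1) = 2.4823/3 = 0.8274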